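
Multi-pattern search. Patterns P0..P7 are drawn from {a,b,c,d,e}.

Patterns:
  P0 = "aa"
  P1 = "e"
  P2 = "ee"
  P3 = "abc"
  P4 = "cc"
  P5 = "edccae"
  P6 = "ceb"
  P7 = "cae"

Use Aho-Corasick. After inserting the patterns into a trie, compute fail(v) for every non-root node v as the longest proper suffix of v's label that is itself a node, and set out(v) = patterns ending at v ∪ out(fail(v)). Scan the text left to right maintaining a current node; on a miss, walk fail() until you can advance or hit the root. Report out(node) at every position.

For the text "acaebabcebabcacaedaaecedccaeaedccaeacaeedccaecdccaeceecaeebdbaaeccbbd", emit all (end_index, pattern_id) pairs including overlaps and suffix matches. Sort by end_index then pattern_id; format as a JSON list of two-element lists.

Build:
Trie (insert patterns):
  0='ε' goto a→1 c→7 e→3
  1='a' goto a→2 b→5
  2='aa' goto ·  ←P0
  3='e' goto d→9 e→4  ←P1
  4='ee' goto ·  ←P2
  5='ab' goto c→6
  6='abc' goto ·  ←P3
  7='c' goto a→16 c→8 e→14
  8='cc' goto ·  ←P4
  9='ed' goto c→10
  10='edc' goto c→11
  11='edcc' goto a→12
  12='edcca' goto e→13
  13='edccae' goto ·  ←P5
  14='ce' goto b→15
  15='ceb' goto ·  ←P6
  16='ca' goto e→17
  17='cae' goto ·  ←P7

Failure links (BFS by depth):
  n1('a'): parent n0 fail=0; on 'a' 0 → fail=0;  out ∅∪∅=∅
  n3('e'): parent n0 fail=0; on 'e' 0 → fail=0;  out {1}∪∅={1}
  n7('c'): parent n0 fail=0; on 'c' 0 → fail=0;  out ∅∪∅=∅
  n2('aa'): parent n1 fail=0; on 'a' 0 → fail=1;  out {0}∪∅={0}
  n4('ee'): parent n3 fail=0; on 'e' 0 → fail=3;  out {2}∪{1}={1,2}
  n5('ab'): parent n1 fail=0; on 'b' 0 → fail=0;  out ∅∪∅=∅
  n8('cc'): parent n7 fail=0; on 'c' 0 → fail=7;  out {4}∪∅={4}
  n9('ed'): parent n3 fail=0; on 'd' 0 → fail=0;  out ∅∪∅=∅
  n14('ce'): parent n7 fail=0; on 'e' 0 → fail=3;  out ∅∪{1}={1}
  n16('ca'): parent n7 fail=0; on 'a' 0 → fail=1;  out ∅∪∅=∅
  n6('abc'): parent n5 fail=0; on 'c' 0 → fail=7;  out {3}∪∅={3}
  n10('edc'): parent n9 fail=0; on 'c' 0 → fail=7;  out ∅∪∅=∅
  n15('ceb'): parent n14 fail=3; on 'b' 3→0 → fail=0;  out {6}∪∅={6}
  n17('cae'): parent n16 fail=1; on 'e' 1→0 → fail=3;  out {7}∪{1}={1,7}
  n11('edcc'): parent n10 fail=7; on 'c' 7 → fail=8;  out ∅∪{4}={4}
  n12('edcca'): parent n11 fail=8; on 'a' 8→7 → fail=16;  out ∅∪∅=∅
  n13('edccae'): parent n12 fail=16; on 'e' 16 → fail=17;  out {5}∪{1,7}={1,5,7}

Run:
i=0 'a': node 0→1
i=1 'c': node 1→7 (fail-walked)
i=2 'a': node 7→16
i=3 'e': node 16→17  ** P1@[3:3],P7@[1:3]
i=4 'b': node 17→0 (fail-walked)
i=5 'a': node 0→1
i=6 'b': node 1→5
i=7 'c': node 5→6  ** P3@[5:7]
i=8 'e': node 6→14 (fail-walked)  ** P1@[8:8]
i=9 'b': node 14→15  ** P6@[7:9]
i=10 'a': node 15→1 (fail-walked)
i=11 'b': node 1→5
i=12 'c': node 5→6  ** P3@[10:12]
i=13 'a': node 6→16 (fail-walked)
i=14 'c': node 16→7 (fail-walked)
i=15 'a': node 7→16
i=16 'e': node 16→17  ** P1@[16:16],P7@[14:16]
i=17 'd': node 17→9 (fail-walked)
i=18 'a': node 9→1 (fail-walked)
i=19 'a': node 1→2  ** P0@[18:19]
i=20 'e': node 2→3 (fail-walked)  ** P1@[20:20]
i=21 'c': node 3→7 (fail-walked)
i=22 'e': node 7→14  ** P1@[22:22]
i=23 'd': node 14→9 (fail-walked)
i=24 'c': node 9→10
i=25 'c': node 10→11  ** P4@[24:25]
i=26 'a': node 11→12
i=27 'e': node 12→13  ** P1@[27:27],P5@[22:27],P7@[25:27]
i=28 'a': node 13→1 (fail-walked)
i=29 'e': node 1→3 (fail-walked)  ** P1@[29:29]
i=30 'd': node 3→9
i=31 'c': node 9→10
i=32 'c': node 10→11  ** P4@[31:32]
i=33 'a': node 11→12
i=34 'e': node 12→13  ** P1@[34:34],P5@[29:34],P7@[32:34]
i=35 'a': node 13→1 (fail-walked)
i=36 'c': node 1→7 (fail-walked)
i=37 'a': node 7→16
i=38 'e': node 16→17  ** P1@[38:38],P7@[36:38]
i=39 'e': node 17→4 (fail-walked)  ** P1@[39:39],P2@[38:39]
i=40 'd': node 4→9 (fail-walked)
i=41 'c': node 9→10
i=42 'c': node 10→11  ** P4@[41:42]
i=43 'a': node 11→12
i=44 'e': node 12→13  ** P1@[44:44],P5@[39:44],P7@[42:44]
i=45 'c': node 13→7 (fail-walked)
i=46 'd': node 7→0 (fail-walked)
i=47 'c': node 0→7
i=48 'c': node 7→8  ** P4@[47:48]
i=49 'a': node 8→16 (fail-walked)
i=50 'e': node 16→17  ** P1@[50:50],P7@[48:50]
i=51 'c': node 17→7 (fail-walked)
i=52 'e': node 7→14  ** P1@[52:52]
i=53 'e': node 14→4 (fail-walked)  ** P1@[53:53],P2@[52:53]
i=54 'c': node 4→7 (fail-walked)
i=55 'a': node 7→16
i=56 'e': node 16→17  ** P1@[56:56],P7@[54:56]
i=57 'e': node 17→4 (fail-walked)  ** P1@[57:57],P2@[56:57]
i=58 'b': node 4→0 (fail-walked)
i=59 'd': node 0→0
i=60 'b': node 0→0
i=61 'a': node 0→1
i=62 'a': node 1→2  ** P0@[61:62]
i=63 'e': node 2→3 (fail-walked)  ** P1@[63:63]
i=64 'c': node 3→7 (fail-walked)
i=65 'c': node 7→8  ** P4@[64:65]
i=66 'b': node 8→0 (fail-walked)
i=67 'b': node 0→0
i=68 'd': node 0→0

Result: [[3,1],[3,7],[7,3],[8,1],[9,6],[12,3],[16,1],[16,7],[19,0],[20,1],[22,1],[25,4],[27,1],[27,5],[27,7],[29,1],[32,4],[34,1],[34,5],[34,7],[38,1],[38,7],[39,1],[39,2],[42,4],[44,1],[44,5],[44,7],[48,4],[50,1],[50,7],[52,1],[53,1],[53,2],[56,1],[56,7],[57,1],[57,2],[62,0],[63,1],[65,4]]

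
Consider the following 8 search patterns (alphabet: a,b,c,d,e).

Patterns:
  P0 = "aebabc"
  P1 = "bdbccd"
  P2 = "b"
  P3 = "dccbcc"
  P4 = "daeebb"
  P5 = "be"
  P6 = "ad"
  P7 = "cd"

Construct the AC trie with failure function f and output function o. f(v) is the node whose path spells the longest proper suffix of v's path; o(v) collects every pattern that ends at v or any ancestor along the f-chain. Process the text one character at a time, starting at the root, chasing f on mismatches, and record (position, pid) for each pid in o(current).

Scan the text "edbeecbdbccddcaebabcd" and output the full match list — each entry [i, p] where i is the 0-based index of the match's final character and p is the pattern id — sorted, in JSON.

Build automaton:
Trie nodes:
  n0 'ε': a→1 b→7 c→26 d→13
  n1 'a': d→25 e→2
  n2 'ae': b→3
  n3 'aeb': a→4
  n4 'aeba': b→5
  n5 'aebab': c→6
  n6 'aebabc': ·  [P0 ends]
  n7 'b': d→8 e→24  [P2 ends]
  n8 'bd': b→9
  n9 'bdb': c→10
  n10 'bdbc': c→11
  n11 'bdbcc': d→12
  n12 'bdbccd': ·  [P1 ends]
  n13 'd': a→19 c→14
  n14 'dc': c→15
  n15 'dcc': b→16
  n16 'dccb': c→17
  n17 'dccbc': c→18
  n18 'dccbcc': ·  [P3 ends]
  n19 'da': e→20
  n20 'dae': e→21
  n21 'daee': b→22
  n22 'daeeb': b→23
  n23 'daeebb': ·  [P4 ends]
  n24 'be': ·  [P5 ends]
  n25 'ad': ·  [P6 ends]
  n26 'c': d→27
  n27 'cd': ·  [P7 ends]

BFS fail/out derivation:
  n1('a'): parent n0 fail=0; on 'a' 0 → fail=0;  out ∅∪∅=∅
  n7('b'): parent n0 fail=0; on 'b' 0 → fail=0;  out {2}∪∅={2}
  n13('d'): parent n0 fail=0; on 'd' 0 → fail=0;  out ∅∪∅=∅
  n26('c'): parent n0 fail=0; on 'c' 0 → fail=0;  out ∅∪∅=∅
  n2('ae'): parent n1 fail=0; on 'e' 0 → fail=0;  out ∅∪∅=∅
  n8('bd'): parent n7 fail=0; on 'd' 0 → fail=13;  out ∅∪∅=∅
  n14('dc'): parent n13 fail=0; on 'c' 0 → fail=26;  out ∅∪∅=∅
  n19('da'): parent n13 fail=0; on 'a' 0 → fail=1;  out ∅∪∅=∅
  n24('be'): parent n7 fail=0; on 'e' 0 → fail=0;  out {5}∪∅={5}
  n25('ad'): parent n1 fail=0; on 'd' 0 → fail=13;  out {6}∪∅={6}
  n27('cd'): parent n26 fail=0; on 'd' 0 → fail=13;  out {7}∪∅={7}
  n3('aeb'): parent n2 fail=0; on 'b' 0 → fail=7;  out ∅∪{2}={2}
  n9('bdb'): parent n8 fail=13; on 'b' 13→0 → fail=7;  out ∅∪{2}={2}
  n15('dcc'): parent n14 fail=26; on 'c' 26→0 → fail=26;  out ∅∪∅=∅
  n20('dae'): parent n19 fail=1; on 'e' 1 → fail=2;  out ∅∪∅=∅
  n4('aeba'): parent n3 fail=7; on 'a' 7→0 → fail=1;  out ∅∪∅=∅
  n10('bdbc'): parent n9 fail=7; on 'c' 7→0 → fail=26;  out ∅∪∅=∅
  n16('dccb'): parent n15 fail=26; on 'b' 26→0 → fail=7;  out ∅∪{2}={2}
  n21('daee'): parent n20 fail=2; on 'e' 2→0 → fail=0;  out ∅∪∅=∅
  n5('aebab'): parent n4 fail=1; on 'b' 1→0 → fail=7;  out ∅∪{2}={2}
  n11('bdbcc'): parent n10 fail=26; on 'c' 26→0 → fail=26;  out ∅∪∅=∅
  n17('dccbc'): parent n16 fail=7; on 'c' 7→0 → fail=26;  out ∅∪∅=∅
  n22('daeeb'): parent n21 fail=0; on 'b' 0 → fail=7;  out ∅∪{2}={2}
  n6('aebabc'): parent n5 fail=7; on 'c' 7→0 → fail=26;  out {0}∪∅={0}
  n12('bdbccd'): parent n11 fail=26; on 'd' 26 → fail=27;  out {1}∪{7}={1,7}
  n18('dccbcc'): parent n17 fail=26; on 'c' 26→0 → fail=26;  out {3}∪∅={3}
  n23('daeebb'): parent n22 fail=7; on 'b' 7→0 → fail=7;  out {4}∪{2}={2,4}

Run:
[0] read 'e'  n0⇒n0
[1] read 'd'  n0⇒n13
[2] read 'b'  n13⇒n7 ·f  emit P2@[2:2]
[3] read 'e'  n7⇒n24  emit P5@[2:3]
[4] read 'e'  n24⇒n0 ·f
[5] read 'c'  n0⇒n26
[6] read 'b'  n26⇒n7 ·f  emit P2@[6:6]
[7] read 'd'  n7⇒n8
[8] read 'b'  n8⇒n9  emit P2@[8:8]
[9] read 'c'  n9⇒n10
[10] read 'c'  n10⇒n11
[11] read 'd'  n11⇒n12  emit P1@[6:11],P7@[10:11]
[12] read 'd'  n12⇒n13 ·f
[13] read 'c'  n13⇒n14
[14] read 'a'  n14⇒n1 ·f
[15] read 'e'  n1⇒n2
[16] read 'b'  n2⇒n3  emit P2@[16:16]
[17] read 'a'  n3⇒n4
[18] read 'b'  n4⇒n5  emit P2@[18:18]
[19] read 'c'  n5⇒n6  emit P0@[14:19]
[20] read 'd'  n6⇒n27 ·f  emit P7@[19:20]

Matches: [[2,2],[3,5],[6,2],[8,2],[11,1],[11,7],[16,2],[18,2],[19,0],[20,7]]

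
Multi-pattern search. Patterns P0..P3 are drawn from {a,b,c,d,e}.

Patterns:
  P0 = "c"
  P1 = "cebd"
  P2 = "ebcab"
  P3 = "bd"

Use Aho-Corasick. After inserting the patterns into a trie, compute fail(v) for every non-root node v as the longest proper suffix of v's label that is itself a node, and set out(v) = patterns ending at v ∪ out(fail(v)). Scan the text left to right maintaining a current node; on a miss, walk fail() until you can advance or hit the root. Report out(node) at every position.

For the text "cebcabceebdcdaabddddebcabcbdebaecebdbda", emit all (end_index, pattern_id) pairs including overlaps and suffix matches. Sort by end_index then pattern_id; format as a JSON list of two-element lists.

Construct AC machine:
Trie (insert patterns):
  n0 'ε': b→10 c→1 e→5
  n1 'c': e→2  [P0 ends]
  n2 'ce': b→3
  n3 'ceb': d→4
  n4 'cebd': ·  [P1 ends]
  n5 'e': b→6
  n6 'eb': c→7
  n7 'ebc': a→8
  n8 'ebca': b→9
  n9 'ebcab': ·  [P2 ends]
  n10 'b': d→11
  n11 'bd': ·  [P3 ends]

Failure links (BFS by depth):
  n1('c'): parent n0 fail=0; on 'c' 0 → fail=0;  out {0}∪∅={0}
  n5('e'): parent n0 fail=0; on 'e' 0 → fail=0;  out ∅∪∅=∅
  n10('b'): parent n0 fail=0; on 'b' 0 → fail=0;  out ∅∪∅=∅
  n2('ce'): parent n1 fail=0; on 'e' 0 → fail=5;  out ∅∪∅=∅
  n6('eb'): parent n5 fail=0; on 'b' 0 → fail=10;  out ∅∪∅=∅
  n11('bd'): parent n10 fail=0; on 'd' 0 → fail=0;  out {3}∪∅={3}
  n3('ceb'): parent n2 fail=5; on 'b' 5 → fail=6;  out ∅∪∅=∅
  n7('ebc'): parent n6 fail=10; on 'c' 10→0 → fail=1;  out ∅∪{0}={0}
  n4('cebd'): parent n3 fail=6; on 'd' 6→10 → fail=11;  out {1}∪{3}={1,3}
  n8('ebca'): parent n7 fail=1; on 'a' 1→0 → fail=0;  out ∅∪∅=∅
  n9('ebcab'): parent n8 fail=0; on 'b' 0 → fail=10;  out {2}∪∅={2}

Text stream:
i=0 'c': node 0→1  emit P0@[0:0]
i=1 'e': node 1→2
i=2 'b': node 2→3
i=3 'c': node 3→7 ·f  emit P0@[3:3]
i=4 'a': node 7→8
i=5 'b': node 8→9  emit P2@[1:5]
i=6 'c': node 9→1 ·f  emit P0@[6:6]
i=7 'e': node 1→2
i=8 'e': node 2→5 ·f
i=9 'b': node 5→6
i=10 'd': node 6→11 ·f  emit P3@[9:10]
i=11 'c': node 11→1 ·f  emit P0@[11:11]
i=12 'd': node 1→0 ·f
i=13 'a': node 0→0
i=14 'a': node 0→0
i=15 'b': node 0→10
i=16 'd': node 10→11  emit P3@[15:16]
i=17 'd': node 11→0 ·f
i=18 'd': node 0→0
i=19 'd': node 0→0
i=20 'e': node 0→5
i=21 'b': node 5→6
i=22 'c': node 6→7  emit P0@[22:22]
i=23 'a': node 7→8
i=24 'b': node 8→9  emit P2@[20:24]
i=25 'c': node 9→1 ·f  emit P0@[25:25]
i=26 'b': node 1→10 ·f
i=27 'd': node 10→11  emit P3@[26:27]
i=28 'e': node 11→5 ·f
i=29 'b': node 5→6
i=30 'a': node 6→0 ·f
i=31 'e': node 0→5
i=32 'c': node 5→1 ·f  emit P0@[32:32]
i=33 'e': node 1→2
i=34 'b': node 2→3
i=35 'd': node 3→4  emit P1@[32:35],P3@[34:35]
i=36 'b': node 4→10 ·f
i=37 'd': node 10→11  emit P3@[36:37]
i=38 'a': node 11→0 ·f

Matches: [[0,0],[3,0],[5,2],[6,0],[10,3],[11,0],[16,3],[22,0],[24,2],[25,0],[27,3],[32,0],[35,1],[35,3],[37,3]]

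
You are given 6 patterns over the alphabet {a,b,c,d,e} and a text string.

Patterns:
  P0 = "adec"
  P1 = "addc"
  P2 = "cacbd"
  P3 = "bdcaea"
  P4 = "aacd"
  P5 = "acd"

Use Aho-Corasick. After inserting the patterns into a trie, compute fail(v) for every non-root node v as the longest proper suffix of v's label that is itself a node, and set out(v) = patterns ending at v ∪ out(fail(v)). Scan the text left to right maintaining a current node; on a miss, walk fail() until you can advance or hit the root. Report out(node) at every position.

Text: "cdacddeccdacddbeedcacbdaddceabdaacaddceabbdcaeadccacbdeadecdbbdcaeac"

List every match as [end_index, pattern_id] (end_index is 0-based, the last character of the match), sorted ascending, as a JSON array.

Build:
Trie nodes:
  n0 'ε': a→1 b→12 c→7
  n1 'a': a→18 c→21 d→2
  n2 'ad': d→5 e→3
  n3 'ade': c→4
  n4 'adec': ·  ←P0
  n5 'add': c→6
  n6 'addc': ·  ←P1
  n7 'c': a→8
  n8 'ca': c→9
  n9 'cac': b→10
  n10 'cacb': d→11
  n11 'cacbd': ·  ←P2
  n12 'b': d→13
  n13 'bd': c→14
  n14 'bdc': a→15
  n15 'bdca': e→16
  n16 'bdcae': a→17
  n17 'bdcaea': ·  ←P3
  n18 'aa': c→19
  n19 'aac': d→20
  n20 'aacd': ·  ←P4
  n21 'ac': d→22
  n22 'acd': ·  ←P5

BFS fail/out derivation:
  n1('a'): parent n0 fail=0; on 'a' 0 → fail=0;  out ∅∪∅=∅
  n7('c'): parent n0 fail=0; on 'c' 0 → fail=0;  out ∅∪∅=∅
  n12('b'): parent n0 fail=0; on 'b' 0 → fail=0;  out ∅∪∅=∅
  n2('ad'): parent n1 fail=0; on 'd' 0 → fail=0;  out ∅∪∅=∅
  n8('ca'): parent n7 fail=0; on 'a' 0 → fail=1;  out ∅∪∅=∅
  n13('bd'): parent n12 fail=0; on 'd' 0 → fail=0;  out ∅∪∅=∅
  n18('aa'): parent n1 fail=0; on 'a' 0 → fail=1;  out ∅∪∅=∅
  n21('ac'): parent n1 fail=0; on 'c' 0 → fail=7;  out ∅∪∅=∅
  n3('ade'): parent n2 fail=0; on 'e' 0 → fail=0;  out ∅∪∅=∅
  n5('add'): parent n2 fail=0; on 'd' 0 → fail=0;  out ∅∪∅=∅
  n9('cac'): parent n8 fail=1; on 'c' 1 → fail=21;  out ∅∪∅=∅
  n14('bdc'): parent n13 fail=0; on 'c' 0 → fail=7;  out ∅∪∅=∅
  n19('aac'): parent n18 fail=1; on 'c' 1 → fail=21;  out ∅∪∅=∅
  n22('acd'): parent n21 fail=7; on 'd' 7→0 → fail=0;  out {5}∪∅={5}
  n4('adec'): parent n3 fail=0; on 'c' 0 → fail=7;  out {0}∪∅={0}
  n6('addc'): parent n5 fail=0; on 'c' 0 → fail=7;  out {1}∪∅={1}
  n10('cacb'): parent n9 fail=21; on 'b' 21→7→0 → fail=12;  out ∅∪∅=∅
  n15('bdca'): parent n14 fail=7; on 'a' 7 → fail=8;  out ∅∪∅=∅
  n20('aacd'): parent n19 fail=21; on 'd' 21 → fail=22;  out {4}∪{5}={4,5}
  n11('cacbd'): parent n10 fail=12; on 'd' 12 → fail=13;  out {2}∪∅={2}
  n16('bdcae'): parent n15 fail=8; on 'e' 8→1→0 → fail=0;  out ∅∪∅=∅
  n17('bdcaea'): parent n16 fail=0; on 'a' 0 → fail=1;  out {3}∪∅={3}

Text stream:
[0] read 'c'  n0⇒n7
[1] read 'd'  n7⇒n0 (via fail)
[2] read 'a'  n0⇒n1
[3] read 'c'  n1⇒n21
[4] read 'd'  n21⇒n22  emit P5@[2:4]
[5] read 'd'  n22⇒n0 (via fail)
[6] read 'e'  n0⇒n0
[7] read 'c'  n0⇒n7
[8] read 'c'  n7⇒n7 (via fail)
[9] read 'd'  n7⇒n0 (via fail)
[10] read 'a'  n0⇒n1
[11] read 'c'  n1⇒n21
[12] read 'd'  n21⇒n22  emit P5@[10:12]
[13] read 'd'  n22⇒n0 (via fail)
[14] read 'b'  n0⇒n12
[15] read 'e'  n12⇒n0 (via fail)
[16] read 'e'  n0⇒n0
[17] read 'd'  n0⇒n0
[18] read 'c'  n0⇒n7
[19] read 'a'  n7⇒n8
[20] read 'c'  n8⇒n9
[21] read 'b'  n9⇒n10
[22] read 'd'  n10⇒n11  emit P2@[18:22]
[23] read 'a'  n11⇒n1 (via fail)
[24] read 'd'  n1⇒n2
[25] read 'd'  n2⇒n5
[26] read 'c'  n5⇒n6  emit P1@[23:26]
[27] read 'e'  n6⇒n0 (via fail)
[28] read 'a'  n0⇒n1
[29] read 'b'  n1⇒n12 (via fail)
[30] read 'd'  n12⇒n13
[31] read 'a'  n13⇒n1 (via fail)
[32] read 'a'  n1⇒n18
[33] read 'c'  n18⇒n19
[34] read 'a'  n19⇒n8 (via fail)
[35] read 'd'  n8⇒n2 (via fail)
[36] read 'd'  n2⇒n5
[37] read 'c'  n5⇒n6  emit P1@[34:37]
[38] read 'e'  n6⇒n0 (via fail)
[39] read 'a'  n0⇒n1
[40] read 'b'  n1⇒n12 (via fail)
[41] read 'b'  n12⇒n12 (via fail)
[42] read 'd'  n12⇒n13
[43] read 'c'  n13⇒n14
[44] read 'a'  n14⇒n15
[45] read 'e'  n15⇒n16
[46] read 'a'  n16⇒n17  emit P3@[41:46]
[47] read 'd'  n17⇒n2 (via fail)
[48] read 'c'  n2⇒n7 (via fail)
[49] read 'c'  n7⇒n7 (via fail)
[50] read 'a'  n7⇒n8
[51] read 'c'  n8⇒n9
[52] read 'b'  n9⇒n10
[53] read 'd'  n10⇒n11  emit P2@[49:53]
[54] read 'e'  n11⇒n0 (via fail)
[55] read 'a'  n0⇒n1
[56] read 'd'  n1⇒n2
[57] read 'e'  n2⇒n3
[58] read 'c'  n3⇒n4  emit P0@[55:58]
[59] read 'd'  n4⇒n0 (via fail)
[60] read 'b'  n0⇒n12
[61] read 'b'  n12⇒n12 (via fail)
[62] read 'd'  n12⇒n13
[63] read 'c'  n13⇒n14
[64] read 'a'  n14⇒n15
[65] read 'e'  n15⇒n16
[66] read 'a'  n16⇒n17  emit P3@[61:66]
[67] read 'c'  n17⇒n21 (via fail)

Result: [[4,5],[12,5],[22,2],[26,1],[37,1],[46,3],[53,2],[58,0],[66,3]]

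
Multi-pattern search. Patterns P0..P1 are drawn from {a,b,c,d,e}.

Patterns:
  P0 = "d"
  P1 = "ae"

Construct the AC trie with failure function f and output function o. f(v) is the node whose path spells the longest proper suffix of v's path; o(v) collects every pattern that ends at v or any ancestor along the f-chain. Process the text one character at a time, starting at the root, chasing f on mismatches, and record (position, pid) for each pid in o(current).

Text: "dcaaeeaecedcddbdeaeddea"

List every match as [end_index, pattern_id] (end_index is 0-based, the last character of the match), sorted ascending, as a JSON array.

Build:
Trie (insert patterns):
  n0 'ε': a→2 d→1
  n1 'd': ·  ←P0
  n2 'a': e→3
  n3 'ae': ·  ←P1

BFS fail/out derivation:
  n1('d'): parent n0 fail=0; on 'd' 0 → fail=0;  out {0}∪∅={0}
  n2('a'): parent n0 fail=0; on 'a' 0 → fail=0;  out ∅∪∅=∅
  n3('ae'): parent n2 fail=0; on 'e' 0 → fail=0;  out {1}∪∅={1}

Run:
i=0 'd': node 0→1  → match P0@[0:0]
i=1 'c': node 1→0 (fail-walked)
i=2 'a': node 0→2
i=3 'a': node 2→2 (fail-walked)
i=4 'e': node 2→3  → match P1@[3:4]
i=5 'e': node 3→0 (fail-walked)
i=6 'a': node 0→2
i=7 'e': node 2→3  → match P1@[6:7]
i=8 'c': node 3→0 (fail-walked)
i=9 'e': node 0→0
i=10 'd': node 0→1  → match P0@[10:10]
i=11 'c': node 1→0 (fail-walked)
i=12 'd': node 0→1  → match P0@[12:12]
i=13 'd': node 1→1 (fail-walked)  → match P0@[13:13]
i=14 'b': node 1→0 (fail-walked)
i=15 'd': node 0→1  → match P0@[15:15]
i=16 'e': node 1→0 (fail-walked)
i=17 'a': node 0→2
i=18 'e': node 2→3  → match P1@[17:18]
i=19 'd': node 3→1 (fail-walked)  → match P0@[19:19]
i=20 'd': node 1→1 (fail-walked)  → match P0@[20:20]
i=21 'e': node 1→0 (fail-walked)
i=22 'a': node 0→2

All matches (sorted): [[0,0],[4,1],[7,1],[10,0],[12,0],[13,0],[15,0],[18,1],[19,0],[20,0]]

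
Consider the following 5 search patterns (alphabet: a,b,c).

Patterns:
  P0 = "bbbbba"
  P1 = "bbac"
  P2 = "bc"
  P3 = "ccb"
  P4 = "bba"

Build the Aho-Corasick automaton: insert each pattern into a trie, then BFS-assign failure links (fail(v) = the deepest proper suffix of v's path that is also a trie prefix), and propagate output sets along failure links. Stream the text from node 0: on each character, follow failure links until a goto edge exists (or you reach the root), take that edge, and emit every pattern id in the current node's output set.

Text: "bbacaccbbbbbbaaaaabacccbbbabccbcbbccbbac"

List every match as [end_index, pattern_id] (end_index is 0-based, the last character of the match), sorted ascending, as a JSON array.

Build:
Trie nodes:
  0='ε' goto b→1 c→10
  1='b' goto b→2 c→9
  2='bb' goto a→7 b→3
  3='bbb' goto b→4
  4='bbbb' goto b→5
  5='bbbbb' goto a→6
  6='bbbbba' goto ·  ←P0
  7='bba' goto c→8  ←P4
  8='bbac' goto ·  ←P1
  9='bc' goto ·  ←P2
  10='c' goto c→11
  11='cc' goto b→12
  12='ccb' goto ·  ←P3

BFS fail/out derivation:
  fail(1) 'b': from fail(0)=0 chase 'b': 0 ⇒ 0;  out=∅∪out(0)=∅
  fail(10) 'c': from fail(0)=0 chase 'c': 0 ⇒ 0;  out=∅∪out(0)=∅
  fail(2) 'bb': from fail(1)=0 chase 'b': 0 ⇒ 1;  out=∅∪out(1)=∅
  fail(9) 'bc': from fail(1)=0 chase 'c': 0 ⇒ 10;  out={2}∪out(10)={2}
  fail(11) 'cc': from fail(10)=0 chase 'c': 0 ⇒ 10;  out=∅∪out(10)=∅
  fail(3) 'bbb': from fail(2)=1 chase 'b': 1 ⇒ 2;  out=∅∪out(2)=∅
  fail(7) 'bba': from fail(2)=1 chase 'a': 1→0 ⇒ 0;  out={4}∪out(0)={4}
  fail(12) 'ccb': from fail(11)=10 chase 'b': 10→0 ⇒ 1;  out={3}∪out(1)={3}
  fail(4) 'bbbb': from fail(3)=2 chase 'b': 2 ⇒ 3;  out=∅∪out(3)=∅
  fail(8) 'bbac': from fail(7)=0 chase 'c': 0 ⇒ 10;  out={1}∪out(10)={1}
  fail(5) 'bbbbb': from fail(4)=3 chase 'b': 3 ⇒ 4;  out=∅∪out(4)=∅
  fail(6) 'bbbbba': from fail(5)=4 chase 'a': 4→3→2 ⇒ 7;  out={0}∪out(7)={0,4}

Text stream:
[0] read 'b'  n0⇒n1
[1] read 'b'  n1⇒n2
[2] read 'a'  n2⇒n7  ** P4@[0:2]
[3] read 'c'  n7⇒n8  ** P1@[0:3]
[4] read 'a'  n8⇒n0 (via fail)
[5] read 'c'  n0⇒n10
[6] read 'c'  n10⇒n11
[7] read 'b'  n11⇒n12  ** P3@[5:7]
[8] read 'b'  n12⇒n2 (via fail)
[9] read 'b'  n2⇒n3
[10] read 'b'  n3⇒n4
[11] read 'b'  n4⇒n5
[12] read 'b'  n5⇒n5 (via fail)
[13] read 'a'  n5⇒n6  ** P0@[8:13],P4@[11:13]
[14] read 'a'  n6⇒n0 (via fail)
[15] read 'a'  n0⇒n0
[16] read 'a'  n0⇒n0
[17] read 'a'  n0⇒n0
[18] read 'b'  n0⇒n1
[19] read 'a'  n1⇒n0 (via fail)
[20] read 'c'  n0⇒n10
[21] read 'c'  n10⇒n11
[22] read 'c'  n11⇒n11 (via fail)
[23] read 'b'  n11⇒n12  ** P3@[21:23]
[24] read 'b'  n12⇒n2 (via fail)
[25] read 'b'  n2⇒n3
[26] read 'a'  n3⇒n7 (via fail)  ** P4@[24:26]
[27] read 'b'  n7⇒n1 (via fail)
[28] read 'c'  n1⇒n9  ** P2@[27:28]
[29] read 'c'  n9⇒n11 (via fail)
[30] read 'b'  n11⇒n12  ** P3@[28:30]
[31] read 'c'  n12⇒n9 (via fail)  ** P2@[30:31]
[32] read 'b'  n9⇒n1 (via fail)
[33] read 'b'  n1⇒n2
[34] read 'c'  n2⇒n9 (via fail)  ** P2@[33:34]
[35] read 'c'  n9⇒n11 (via fail)
[36] read 'b'  n11⇒n12  ** P3@[34:36]
[37] read 'b'  n12⇒n2 (via fail)
[38] read 'a'  n2⇒n7  ** P4@[36:38]
[39] read 'c'  n7⇒n8  ** P1@[36:39]

Result: [[2,4],[3,1],[7,3],[13,0],[13,4],[23,3],[26,4],[28,2],[30,3],[31,2],[34,2],[36,3],[38,4],[39,1]]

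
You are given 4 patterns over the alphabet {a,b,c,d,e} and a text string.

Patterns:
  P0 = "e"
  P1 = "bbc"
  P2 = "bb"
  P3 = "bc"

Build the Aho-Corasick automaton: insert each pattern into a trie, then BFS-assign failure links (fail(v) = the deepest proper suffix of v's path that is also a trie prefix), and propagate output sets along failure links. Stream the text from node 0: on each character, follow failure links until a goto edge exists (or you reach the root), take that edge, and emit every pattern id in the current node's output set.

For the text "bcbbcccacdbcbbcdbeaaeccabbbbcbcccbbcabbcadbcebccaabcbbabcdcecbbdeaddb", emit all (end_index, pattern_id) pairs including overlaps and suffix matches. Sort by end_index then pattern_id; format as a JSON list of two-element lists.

Build automaton:
Trie (insert patterns):
  n0 'ε': b→2 e→1
  n1 'e': ·  ←P0
  n2 'b': b→3 c→5
  n3 'bb': c→4  ←P2
  n4 'bbc': ·  ←P1
  n5 'bc': ·  ←P3

BFS fail/out derivation:
  n1('e'): parent n0 fail=0; on 'e' 0 → fail=0;  out {0}∪∅={0}
  n2('b'): parent n0 fail=0; on 'b' 0 → fail=0;  out ∅∪∅=∅
  n3('bb'): parent n2 fail=0; on 'b' 0 → fail=2;  out {2}∪∅={2}
  n5('bc'): parent n2 fail=0; on 'c' 0 → fail=0;  out {3}∪∅={3}
  n4('bbc'): parent n3 fail=2; on 'c' 2 → fail=5;  out {1}∪{3}={1,3}

Text stream:
[0] read 'b'  n0⇒n2
[1] read 'c'  n2⇒n5  emit P3@[0:1]
[2] read 'b'  n5⇒n2 (via fail)
[3] read 'b'  n2⇒n3  emit P2@[2:3]
[4] read 'c'  n3⇒n4  emit P1@[2:4],P3@[3:4]
[5] read 'c'  n4⇒n0 (via fail)
[6] read 'c'  n0⇒n0
[7] read 'a'  n0⇒n0
[8] read 'c'  n0⇒n0
[9] read 'd'  n0⇒n0
[10] read 'b'  n0⇒n2
[11] read 'c'  n2⇒n5  emit P3@[10:11]
[12] read 'b'  n5⇒n2 (via fail)
[13] read 'b'  n2⇒n3  emit P2@[12:13]
[14] read 'c'  n3⇒n4  emit P1@[12:14],P3@[13:14]
[15] read 'd'  n4⇒n0 (via fail)
[16] read 'b'  n0⇒n2
[17] read 'e'  n2⇒n1 (via fail)  emit P0@[17:17]
[18] read 'a'  n1⇒n0 (via fail)
[19] read 'a'  n0⇒n0
[20] read 'e'  n0⇒n1  emit P0@[20:20]
[21] read 'c'  n1⇒n0 (via fail)
[22] read 'c'  n0⇒n0
[23] read 'a'  n0⇒n0
[24] read 'b'  n0⇒n2
[25] read 'b'  n2⇒n3  emit P2@[24:25]
[26] read 'b'  n3⇒n3 (via fail)  emit P2@[25:26]
[27] read 'b'  n3⇒n3 (via fail)  emit P2@[26:27]
[28] read 'c'  n3⇒n4  emit P1@[26:28],P3@[27:28]
[29] read 'b'  n4⇒n2 (via fail)
[30] read 'c'  n2⇒n5  emit P3@[29:30]
[31] read 'c'  n5⇒n0 (via fail)
[32] read 'c'  n0⇒n0
[33] read 'b'  n0⇒n2
[34] read 'b'  n2⇒n3  emit P2@[33:34]
[35] read 'c'  n3⇒n4  emit P1@[33:35],P3@[34:35]
[36] read 'a'  n4⇒n0 (via fail)
[37] read 'b'  n0⇒n2
[38] read 'b'  n2⇒n3  emit P2@[37:38]
[39] read 'c'  n3⇒n4  emit P1@[37:39],P3@[38:39]
[40] read 'a'  n4⇒n0 (via fail)
[41] read 'd'  n0⇒n0
[42] read 'b'  n0⇒n2
[43] read 'c'  n2⇒n5  emit P3@[42:43]
[44] read 'e'  n5⇒n1 (via fail)  emit P0@[44:44]
[45] read 'b'  n1⇒n2 (via fail)
[46] read 'c'  n2⇒n5  emit P3@[45:46]
[47] read 'c'  n5⇒n0 (via fail)
[48] read 'a'  n0⇒n0
[49] read 'a'  n0⇒n0
[50] read 'b'  n0⇒n2
[51] read 'c'  n2⇒n5  emit P3@[50:51]
[52] read 'b'  n5⇒n2 (via fail)
[53] read 'b'  n2⇒n3  emit P2@[52:53]
[54] read 'a'  n3⇒n0 (via fail)
[55] read 'b'  n0⇒n2
[56] read 'c'  n2⇒n5  emit P3@[55:56]
[57] read 'd'  n5⇒n0 (via fail)
[58] read 'c'  n0⇒n0
[59] read 'e'  n0⇒n1  emit P0@[59:59]
[60] read 'c'  n1⇒n0 (via fail)
[61] read 'b'  n0⇒n2
[62] read 'b'  n2⇒n3  emit P2@[61:62]
[63] read 'd'  n3⇒n0 (via fail)
[64] read 'e'  n0⇒n1  emit P0@[64:64]
[65] read 'a'  n1⇒n0 (via fail)
[66] read 'd'  n0⇒n0
[67] read 'd'  n0⇒n0
[68] read 'b'  n0⇒n2

Result: [[1,3],[3,2],[4,1],[4,3],[11,3],[13,2],[14,1],[14,3],[17,0],[20,0],[25,2],[26,2],[27,2],[28,1],[28,3],[30,3],[34,2],[35,1],[35,3],[38,2],[39,1],[39,3],[43,3],[44,0],[46,3],[51,3],[53,2],[56,3],[59,0],[62,2],[64,0]]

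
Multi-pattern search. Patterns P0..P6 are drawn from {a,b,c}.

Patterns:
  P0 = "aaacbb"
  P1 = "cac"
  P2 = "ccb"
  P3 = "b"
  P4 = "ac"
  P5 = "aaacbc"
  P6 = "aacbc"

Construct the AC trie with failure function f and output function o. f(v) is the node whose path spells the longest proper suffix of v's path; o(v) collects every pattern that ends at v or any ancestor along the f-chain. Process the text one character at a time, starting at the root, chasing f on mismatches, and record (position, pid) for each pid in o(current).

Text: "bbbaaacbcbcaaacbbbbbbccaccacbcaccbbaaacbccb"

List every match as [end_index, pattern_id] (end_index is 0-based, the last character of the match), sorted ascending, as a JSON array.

Construct AC machine:
Trie nodes:
  n0 'ε': a→1 b→12 c→7
  n1 'a': a→2 c→13
  n2 'aa': a→3 c→15
  n3 'aaa': c→4
  n4 'aaac': b→5
  n5 'aaacb': b→6 c→14
  n6 'aaacbb': ·  ←P0
  n7 'c': a→8 c→10
  n8 'ca': c→9
  n9 'cac': ·  ←P1
  n10 'cc': b→11
  n11 'ccb': ·  ←P2
  n12 'b': ·  ←P3
  n13 'ac': ·  ←P4
  n14 'aaacbc': ·  ←P5
  n15 'aac': b→16
  n16 'aacb': c→17
  n17 'aacbc': ·  ←P6

BFS fail/out derivation:
  n1('a'): parent n0 fail=0; on 'a' 0 → fail=0;  out ∅∪∅=∅
  n7('c'): parent n0 fail=0; on 'c' 0 → fail=0;  out ∅∪∅=∅
  n12('b'): parent n0 fail=0; on 'b' 0 → fail=0;  out {3}∪∅={3}
  n2('aa'): parent n1 fail=0; on 'a' 0 → fail=1;  out ∅∪∅=∅
  n8('ca'): parent n7 fail=0; on 'a' 0 → fail=1;  out ∅∪∅=∅
  n10('cc'): parent n7 fail=0; on 'c' 0 → fail=7;  out ∅∪∅=∅
  n13('ac'): parent n1 fail=0; on 'c' 0 → fail=7;  out {4}∪∅={4}
  n3('aaa'): parent n2 fail=1; on 'a' 1 → fail=2;  out ∅∪∅=∅
  n9('cac'): parent n8 fail=1; on 'c' 1 → fail=13;  out {1}∪{4}={1,4}
  n11('ccb'): parent n10 fail=7; on 'b' 7→0 → fail=12;  out {2}∪{3}={2,3}
  n15('aac'): parent n2 fail=1; on 'c' 1 → fail=13;  out ∅∪{4}={4}
  n4('aaac'): parent n3 fail=2; on 'c' 2 → fail=15;  out ∅∪{4}={4}
  n16('aacb'): parent n15 fail=13; on 'b' 13→7→0 → fail=12;  out ∅∪{3}={3}
  n5('aaacb'): parent n4 fail=15; on 'b' 15 → fail=16;  out ∅∪{3}={3}
  n17('aacbc'): parent n16 fail=12; on 'c' 12→0 → fail=7;  out {6}∪∅={6}
  n6('aaacbb'): parent n5 fail=16; on 'b' 16→12→0 → fail=12;  out {0}∪{3}={0,3}
  n14('aaacbc'): parent n5 fail=16; on 'c' 16 → fail=17;  out {5}∪{6}={5,6}

Text stream:
[0] read 'b'  n0⇒n12  emit P3@[0:0]
[1] read 'b'  n12⇒n12 (via fail)  emit P3@[1:1]
[2] read 'b'  n12⇒n12 (via fail)  emit P3@[2:2]
[3] read 'a'  n12⇒n1 (via fail)
[4] read 'a'  n1⇒n2
[5] read 'a'  n2⇒n3
[6] read 'c'  n3⇒n4  emit P4@[5:6]
[7] read 'b'  n4⇒n5  emit P3@[7:7]
[8] read 'c'  n5⇒n14  emit P5@[3:8],P6@[4:8]
[9] read 'b'  n14⇒n12 (via fail)  emit P3@[9:9]
[10] read 'c'  n12⇒n7 (via fail)
[11] read 'a'  n7⇒n8
[12] read 'a'  n8⇒n2 (via fail)
[13] read 'a'  n2⇒n3
[14] read 'c'  n3⇒n4  emit P4@[13:14]
[15] read 'b'  n4⇒n5  emit P3@[15:15]
[16] read 'b'  n5⇒n6  emit P0@[11:16],P3@[16:16]
[17] read 'b'  n6⇒n12 (via fail)  emit P3@[17:17]
[18] read 'b'  n12⇒n12 (via fail)  emit P3@[18:18]
[19] read 'b'  n12⇒n12 (via fail)  emit P3@[19:19]
[20] read 'b'  n12⇒n12 (via fail)  emit P3@[20:20]
[21] read 'c'  n12⇒n7 (via fail)
[22] read 'c'  n7⇒n10
[23] read 'a'  n10⇒n8 (via fail)
[24] read 'c'  n8⇒n9  emit P1@[22:24],P4@[23:24]
[25] read 'c'  n9⇒n10 (via fail)
[26] read 'a'  n10⇒n8 (via fail)
[27] read 'c'  n8⇒n9  emit P1@[25:27],P4@[26:27]
[28] read 'b'  n9⇒n12 (via fail)  emit P3@[28:28]
[29] read 'c'  n12⇒n7 (via fail)
[30] read 'a'  n7⇒n8
[31] read 'c'  n8⇒n9  emit P1@[29:31],P4@[30:31]
[32] read 'c'  n9⇒n10 (via fail)
[33] read 'b'  n10⇒n11  emit P2@[31:33],P3@[33:33]
[34] read 'b'  n11⇒n12 (via fail)  emit P3@[34:34]
[35] read 'a'  n12⇒n1 (via fail)
[36] read 'a'  n1⇒n2
[37] read 'a'  n2⇒n3
[38] read 'c'  n3⇒n4  emit P4@[37:38]
[39] read 'b'  n4⇒n5  emit P3@[39:39]
[40] read 'c'  n5⇒n14  emit P5@[35:40],P6@[36:40]
[41] read 'c'  n14⇒n10 (via fail)
[42] read 'b'  n10⇒n11  emit P2@[40:42],P3@[42:42]

Matches: [[0,3],[1,3],[2,3],[6,4],[7,3],[8,5],[8,6],[9,3],[14,4],[15,3],[16,0],[16,3],[17,3],[18,3],[19,3],[20,3],[24,1],[24,4],[27,1],[27,4],[28,3],[31,1],[31,4],[33,2],[33,3],[34,3],[38,4],[39,3],[40,5],[40,6],[42,2],[42,3]]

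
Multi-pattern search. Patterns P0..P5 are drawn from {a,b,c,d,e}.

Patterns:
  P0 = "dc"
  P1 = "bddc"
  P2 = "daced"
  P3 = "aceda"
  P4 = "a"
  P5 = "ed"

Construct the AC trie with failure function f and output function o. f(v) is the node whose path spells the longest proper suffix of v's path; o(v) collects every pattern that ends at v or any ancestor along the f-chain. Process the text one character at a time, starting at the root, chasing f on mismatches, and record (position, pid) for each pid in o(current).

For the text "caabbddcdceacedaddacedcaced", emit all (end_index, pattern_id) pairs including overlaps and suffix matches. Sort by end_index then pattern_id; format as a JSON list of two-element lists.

Construct AC machine:
Trie (insert patterns):
  0='ε' goto a→11 b→3 d→1 e→16
  1='d' goto a→7 c→2
  2='dc' goto ·  [P0 ends]
  3='b' goto d→4
  4='bd' goto d→5
  5='bdd' goto c→6
  6='bddc' goto ·  [P1 ends]
  7='da' goto c→8
  8='dac' goto e→9
  9='dace' goto d→10
  10='daced' goto ·  [P2 ends]
  11='a' goto c→12  [P4 ends]
  12='ac' goto e→13
  13='ace' goto d→14
  14='aced' goto a→15
  15='aceda' goto ·  [P3 ends]
  16='e' goto d→17
  17='ed' goto ·  [P5 ends]

Failure links (BFS by depth):
  n1('d'): parent n0 fail=0; on 'd' 0 → fail=0;  out ∅∪∅=∅
  n3('b'): parent n0 fail=0; on 'b' 0 → fail=0;  out ∅∪∅=∅
  n11('a'): parent n0 fail=0; on 'a' 0 → fail=0;  out {4}∪∅={4}
  n16('e'): parent n0 fail=0; on 'e' 0 → fail=0;  out ∅∪∅=∅
  n2('dc'): parent n1 fail=0; on 'c' 0 → fail=0;  out {0}∪∅={0}
  n4('bd'): parent n3 fail=0; on 'd' 0 → fail=1;  out ∅∪∅=∅
  n7('da'): parent n1 fail=0; on 'a' 0 → fail=11;  out ∅∪{4}={4}
  n12('ac'): parent n11 fail=0; on 'c' 0 → fail=0;  out ∅∪∅=∅
  n17('ed'): parent n16 fail=0; on 'd' 0 → fail=1;  out {5}∪∅={5}
  n5('bdd'): parent n4 fail=1; on 'd' 1→0 → fail=1;  out ∅∪∅=∅
  n8('dac'): parent n7 fail=11; on 'c' 11 → fail=12;  out ∅∪∅=∅
  n13('ace'): parent n12 fail=0; on 'e' 0 → fail=16;  out ∅∪∅=∅
  n6('bddc'): parent n5 fail=1; on 'c' 1 → fail=2;  out {1}∪{0}={0,1}
  n9('dace'): parent n8 fail=12; on 'e' 12 → fail=13;  out ∅∪∅=∅
  n14('aced'): parent n13 fail=16; on 'd' 16 → fail=17;  out ∅∪{5}={5}
  n10('daced'): parent n9 fail=13; on 'd' 13 → fail=14;  out {2}∪{5}={2,5}
  n15('aceda'): parent n14 fail=17; on 'a' 17→1 → fail=7;  out {3}∪{4}={3,4}

Text stream:
pos 0 'c': at 0
pos 1 'a': at 11  ** P4@[1:1]
pos 2 'a': at 11 (via fail)  ** P4@[2:2]
pos 3 'b': at 3 (via fail)
pos 4 'b': at 3 (via fail)
pos 5 'd': at 4
pos 6 'd': at 5
pos 7 'c': at 6  ** P0@[6:7],P1@[4:7]
pos 8 'd': at 1 (via fail)
pos 9 'c': at 2  ** P0@[8:9]
pos 10 'e': at 16 (via fail)
pos 11 'a': at 11 (via fail)  ** P4@[11:11]
pos 12 'c': at 12
pos 13 'e': at 13
pos 14 'd': at 14  ** P5@[13:14]
pos 15 'a': at 15  ** P3@[11:15],P4@[15:15]
pos 16 'd': at 1 (via fail)
pos 17 'd': at 1 (via fail)
pos 18 'a': at 7  ** P4@[18:18]
pos 19 'c': at 8
pos 20 'e': at 9
pos 21 'd': at 10  ** P2@[17:21],P5@[20:21]
pos 22 'c': at 2 (via fail)  ** P0@[21:22]
pos 23 'a': at 11 (via fail)  ** P4@[23:23]
pos 24 'c': at 12
pos 25 'e': at 13
pos 26 'd': at 14  ** P5@[25:26]

Matches: [[1,4],[2,4],[7,0],[7,1],[9,0],[11,4],[14,5],[15,3],[15,4],[18,4],[21,2],[21,5],[22,0],[23,4],[26,5]]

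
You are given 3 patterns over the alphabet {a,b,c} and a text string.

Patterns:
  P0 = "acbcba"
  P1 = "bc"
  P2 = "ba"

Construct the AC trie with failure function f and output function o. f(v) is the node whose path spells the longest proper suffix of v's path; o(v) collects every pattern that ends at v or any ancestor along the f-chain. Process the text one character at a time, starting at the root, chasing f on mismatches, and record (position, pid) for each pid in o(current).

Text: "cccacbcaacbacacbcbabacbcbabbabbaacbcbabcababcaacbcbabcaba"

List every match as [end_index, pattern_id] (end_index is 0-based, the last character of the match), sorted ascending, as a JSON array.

Build:
Trie (insert patterns):
  n0 'ε': a→1 b→7
  n1 'a': c→2
  n2 'ac': b→3
  n3 'acb': c→4
  n4 'acbc': b→5
  n5 'acbcb': a→6
  n6 'acbcba': ·  ←P0
  n7 'b': a→9 c→8
  n8 'bc': ·  ←P1
  n9 'ba': ·  ←P2

BFS fail/out derivation:
  n1('a'): parent n0 fail=0; on 'a' 0 → fail=0;  out ∅∪∅=∅
  n7('b'): parent n0 fail=0; on 'b' 0 → fail=0;  out ∅∪∅=∅
  n2('ac'): parent n1 fail=0; on 'c' 0 → fail=0;  out ∅∪∅=∅
  n8('bc'): parent n7 fail=0; on 'c' 0 → fail=0;  out {1}∪∅={1}
  n9('ba'): parent n7 fail=0; on 'a' 0 → fail=1;  out {2}∪∅={2}
  n3('acb'): parent n2 fail=0; on 'b' 0 → fail=7;  out ∅∪∅=∅
  n4('acbc'): parent n3 fail=7; on 'c' 7 → fail=8;  out ∅∪{1}={1}
  n5('acbcb'): parent n4 fail=8; on 'b' 8→0 → fail=7;  out ∅∪∅=∅
  n6('acbcba'): parent n5 fail=7; on 'a' 7 → fail=9;  out {0}∪{2}={0,2}

Scan:
i=0 'c': node 0→0
i=1 'c': node 0→0
i=2 'c': node 0→0
i=3 'a': node 0→1
i=4 'c': node 1→2
i=5 'b': node 2→3
i=6 'c': node 3→4  emit P1@[5:6]
i=7 'a': node 4→1 (via fail)
i=8 'a': node 1→1 (via fail)
i=9 'c': node 1→2
i=10 'b': node 2→3
i=11 'a': node 3→9 (via fail)  emit P2@[10:11]
i=12 'c': node 9→2 (via fail)
i=13 'a': node 2→1 (via fail)
i=14 'c': node 1→2
i=15 'b': node 2→3
i=16 'c': node 3→4  emit P1@[15:16]
i=17 'b': node 4→5
i=18 'a': node 5→6  emit P0@[13:18],P2@[17:18]
i=19 'b': node 6→7 (via fail)
i=20 'a': node 7→9  emit P2@[19:20]
i=21 'c': node 9→2 (via fail)
i=22 'b': node 2→3
i=23 'c': node 3→4  emit P1@[22:23]
i=24 'b': node 4→5
i=25 'a': node 5→6  emit P0@[20:25],P2@[24:25]
i=26 'b': node 6→7 (via fail)
i=27 'b': node 7→7 (via fail)
i=28 'a': node 7→9  emit P2@[27:28]
i=29 'b': node 9→7 (via fail)
i=30 'b': node 7→7 (via fail)
i=31 'a': node 7→9  emit P2@[30:31]
i=32 'a': node 9→1 (via fail)
i=33 'c': node 1→2
i=34 'b': node 2→3
i=35 'c': node 3→4  emit P1@[34:35]
i=36 'b': node 4→5
i=37 'a': node 5→6  emit P0@[32:37],P2@[36:37]
i=38 'b': node 6→7 (via fail)
i=39 'c': node 7→8  emit P1@[38:39]
i=40 'a': node 8→1 (via fail)
i=41 'b': node 1→7 (via fail)
i=42 'a': node 7→9  emit P2@[41:42]
i=43 'b': node 9→7 (via fail)
i=44 'c': node 7→8  emit P1@[43:44]
i=45 'a': node 8→1 (via fail)
i=46 'a': node 1→1 (via fail)
i=47 'c': node 1→2
i=48 'b': node 2→3
i=49 'c': node 3→4  emit P1@[48:49]
i=50 'b': node 4→5
i=51 'a': node 5→6  emit P0@[46:51],P2@[50:51]
i=52 'b': node 6→7 (via fail)
i=53 'c': node 7→8  emit P1@[52:53]
i=54 'a': node 8→1 (via fail)
i=55 'b': node 1→7 (via fail)
i=56 'a': node 7→9  emit P2@[55:56]

Result: [[6,1],[11,2],[16,1],[18,0],[18,2],[20,2],[23,1],[25,0],[25,2],[28,2],[31,2],[35,1],[37,0],[37,2],[39,1],[42,2],[44,1],[49,1],[51,0],[51,2],[53,1],[56,2]]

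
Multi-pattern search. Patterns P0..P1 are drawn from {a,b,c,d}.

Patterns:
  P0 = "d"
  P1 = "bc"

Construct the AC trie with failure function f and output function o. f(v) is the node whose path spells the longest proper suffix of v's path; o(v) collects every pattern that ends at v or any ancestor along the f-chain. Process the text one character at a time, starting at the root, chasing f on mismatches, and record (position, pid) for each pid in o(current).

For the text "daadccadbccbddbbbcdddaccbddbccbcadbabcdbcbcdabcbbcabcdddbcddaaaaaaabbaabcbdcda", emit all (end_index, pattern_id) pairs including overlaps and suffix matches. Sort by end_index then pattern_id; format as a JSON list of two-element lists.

Build:
Trie (insert patterns):
  n0 'ε': b→2 d→1
  n1 'd': ·  [P0 ends]
  n2 'b': c→3
  n3 'bc': ·  [P1 ends]

BFS fail/out derivation:
  n1('d'): parent n0 fail=0; on 'd' 0 → fail=0;  out {0}∪∅={0}
  n2('b'): parent n0 fail=0; on 'b' 0 → fail=0;  out ∅∪∅=∅
  n3('bc'): parent n2 fail=0; on 'c' 0 → fail=0;  out {1}∪∅={1}

Text stream:
i=0 'd': node 0→1  ** P0@[0:0]
i=1 'a': node 1→0 (via fail)
i=2 'a': node 0→0
i=3 'd': node 0→1  ** P0@[3:3]
i=4 'c': node 1→0 (via fail)
i=5 'c': node 0→0
i=6 'a': node 0→0
i=7 'd': node 0→1  ** P0@[7:7]
i=8 'b': node 1→2 (via fail)
i=9 'c': node 2→3  ** P1@[8:9]
i=10 'c': node 3→0 (via fail)
i=11 'b': node 0→2
i=12 'd': node 2→1 (via fail)  ** P0@[12:12]
i=13 'd': node 1→1 (via fail)  ** P0@[13:13]
i=14 'b': node 1→2 (via fail)
i=15 'b': node 2→2 (via fail)
i=16 'b': node 2→2 (via fail)
i=17 'c': node 2→3  ** P1@[16:17]
i=18 'd': node 3→1 (via fail)  ** P0@[18:18]
i=19 'd': node 1→1 (via fail)  ** P0@[19:19]
i=20 'd': node 1→1 (via fail)  ** P0@[20:20]
i=21 'a': node 1→0 (via fail)
i=22 'c': node 0→0
i=23 'c': node 0→0
i=24 'b': node 0→2
i=25 'd': node 2→1 (via fail)  ** P0@[25:25]
i=26 'd': node 1→1 (via fail)  ** P0@[26:26]
i=27 'b': node 1→2 (via fail)
i=28 'c': node 2→3  ** P1@[27:28]
i=29 'c': node 3→0 (via fail)
i=30 'b': node 0→2
i=31 'c': node 2→3  ** P1@[30:31]
i=32 'a': node 3→0 (via fail)
i=33 'd': node 0→1  ** P0@[33:33]
i=34 'b': node 1→2 (via fail)
i=35 'a': node 2→0 (via fail)
i=36 'b': node 0→2
i=37 'c': node 2→3  ** P1@[36:37]
i=38 'd': node 3→1 (via fail)  ** P0@[38:38]
i=39 'b': node 1→2 (via fail)
i=40 'c': node 2→3  ** P1@[39:40]
i=41 'b': node 3→2 (via fail)
i=42 'c': node 2→3  ** P1@[41:42]
i=43 'd': node 3→1 (via fail)  ** P0@[43:43]
i=44 'a': node 1→0 (via fail)
i=45 'b': node 0→2
i=46 'c': node 2→3  ** P1@[45:46]
i=47 'b': node 3→2 (via fail)
i=48 'b': node 2→2 (via fail)
i=49 'c': node 2→3  ** P1@[48:49]
i=50 'a': node 3→0 (via fail)
i=51 'b': node 0→2
i=52 'c': node 2→3  ** P1@[51:52]
i=53 'd': node 3→1 (via fail)  ** P0@[53:53]
i=54 'd': node 1→1 (via fail)  ** P0@[54:54]
i=55 'd': node 1→1 (via fail)  ** P0@[55:55]
i=56 'b': node 1→2 (via fail)
i=57 'c': node 2→3  ** P1@[56:57]
i=58 'd': node 3→1 (via fail)  ** P0@[58:58]
i=59 'd': node 1→1 (via fail)  ** P0@[59:59]
i=60 'a': node 1→0 (via fail)
i=61 'a': node 0→0
i=62 'a': node 0→0
i=63 'a': node 0→0
i=64 'a': node 0→0
i=65 'a': node 0→0
i=66 'a': node 0→0
i=67 'b': node 0→2
i=68 'b': node 2→2 (via fail)
i=69 'a': node 2→0 (via fail)
i=70 'a': node 0→0
i=71 'b': node 0→2
i=72 'c': node 2→3  ** P1@[71:72]
i=73 'b': node 3→2 (via fail)
i=74 'd': node 2→1 (via fail)  ** P0@[74:74]
i=75 'c': node 1→0 (via fail)
i=76 'd': node 0→1  ** P0@[76:76]
i=77 'a': node 1→0 (via fail)

Result: [[0,0],[3,0],[7,0],[9,1],[12,0],[13,0],[17,1],[18,0],[19,0],[20,0],[25,0],[26,0],[28,1],[31,1],[33,0],[37,1],[38,0],[40,1],[42,1],[43,0],[46,1],[49,1],[52,1],[53,0],[54,0],[55,0],[57,1],[58,0],[59,0],[72,1],[74,0],[76,0]]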